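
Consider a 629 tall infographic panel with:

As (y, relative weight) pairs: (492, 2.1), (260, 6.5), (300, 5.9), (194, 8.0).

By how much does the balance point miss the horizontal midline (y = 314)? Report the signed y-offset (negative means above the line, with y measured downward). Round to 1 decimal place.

Σw = 2.1 + 6.5 + 5.9 + 8.0 = 22.5.
y: (2.1·492 + 6.5·260 + 5.9·300 + 8.0·194) / 22.5 = 6045.2 / 22.5 ≈ 268.68
Difference: 268.68 − 314 ≈ -45.32.

≈ -45.3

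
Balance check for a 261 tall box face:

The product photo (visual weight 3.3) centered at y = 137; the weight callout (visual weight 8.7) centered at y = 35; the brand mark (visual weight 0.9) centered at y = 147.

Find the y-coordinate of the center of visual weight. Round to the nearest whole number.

y ≈ 69

Σw = 3.3 + 8.7 + 0.9 = 12.9.
Σw·y = 3.3·137 + 8.7·35 + 0.9·147 = 888.9, so ȳ = 888.9/12.9 ≈ 68.91.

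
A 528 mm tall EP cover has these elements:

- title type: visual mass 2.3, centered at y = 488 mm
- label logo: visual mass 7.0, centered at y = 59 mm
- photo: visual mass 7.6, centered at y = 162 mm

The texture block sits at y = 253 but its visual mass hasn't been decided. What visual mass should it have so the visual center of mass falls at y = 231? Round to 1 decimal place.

w ≈ 51.7

Known weights sum to 2.3 + 7.0 + 7.6 = 16.9; their moment is 2.3·488 + 7.0·59 + 7.6·162 = 2766.6.
Set Σw·y/Σw = 231: (2766.6 + 253w) = 231·(16.9 + w).
Rearranging, w·(253 − 231) = 231·16.9 − 2766.6 = 1137.3, so w ≈ 1137.3/22 = 51.70.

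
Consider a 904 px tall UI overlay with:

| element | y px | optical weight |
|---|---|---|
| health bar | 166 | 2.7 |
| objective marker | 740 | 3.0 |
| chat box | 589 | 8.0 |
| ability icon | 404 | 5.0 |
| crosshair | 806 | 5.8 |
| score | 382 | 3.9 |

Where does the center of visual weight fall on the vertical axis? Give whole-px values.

y ≈ 548

Weights sum to 2.7 + 3.0 + 8.0 + 5.0 + 5.8 + 3.9 = 28.4.
Σw·y = 2.7·166 + 3.0·740 + 8.0·589 + 5.0·404 + 5.8·806 + 3.9·382 = 15564.8, so ȳ = 15564.8/28.4 ≈ 548.06.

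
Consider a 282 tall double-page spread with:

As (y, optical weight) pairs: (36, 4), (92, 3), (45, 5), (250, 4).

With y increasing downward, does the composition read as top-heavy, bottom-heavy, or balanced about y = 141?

Weights sum to 4 + 3 + 5 + 4 = 16.
y: (4·36 + 3·92 + 5·45 + 4·250) / 16 = 1645 / 16 ≈ 102.81
102.8 lies above (smaller y than) the midline 141, so the layout is top-heavy.

top-heavy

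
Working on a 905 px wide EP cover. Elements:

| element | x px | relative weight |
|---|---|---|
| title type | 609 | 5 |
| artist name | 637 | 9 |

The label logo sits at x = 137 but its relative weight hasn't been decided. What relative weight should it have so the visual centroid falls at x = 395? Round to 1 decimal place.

w ≈ 12.6

Fixed elements: Σw = 5 + 9 = 14, Σw·x = 5·609 + 9·637 = 8778.
Set Σw·x/Σw = 395: (8778 + 137w) = 395·(14 + w).
Rearranging, w·(137 − 395) = 395·14 − 8778 = -3248, so w ≈ -3248/-258 = 12.59.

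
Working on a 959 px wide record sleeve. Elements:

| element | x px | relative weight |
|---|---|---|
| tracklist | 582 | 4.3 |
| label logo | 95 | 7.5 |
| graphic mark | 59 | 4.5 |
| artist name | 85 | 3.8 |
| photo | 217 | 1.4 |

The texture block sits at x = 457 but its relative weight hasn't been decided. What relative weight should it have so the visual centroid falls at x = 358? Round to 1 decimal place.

w ≈ 36.3

Existing Σw = 21.5 (4.3 + 7.5 + 4.5 + 3.8 + 1.4); existing moment 4.3·582 + 7.5·95 + 4.5·59 + 3.8·85 + 1.4·217 = 4107.4.
Set Σw·x/Σw = 358: (4107.4 + 457w) = 358·(21.5 + w).
So w = (358·21.5 − 4107.4)/(457 − 358) = 3589.6/99 ≈ 36.26.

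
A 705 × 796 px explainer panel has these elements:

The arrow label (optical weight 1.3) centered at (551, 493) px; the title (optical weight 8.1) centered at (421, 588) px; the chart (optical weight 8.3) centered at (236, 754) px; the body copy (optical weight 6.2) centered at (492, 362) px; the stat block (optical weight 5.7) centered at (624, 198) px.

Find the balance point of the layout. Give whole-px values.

(429, 508)

Total weight = 1.3 + 8.1 + 8.3 + 6.2 + 5.7 = 29.6.
x-moment: 1.3·551 + 8.1·421 + 8.3·236 + 6.2·492 + 5.7·624 = 12692.4; centroid 12692.4/29.6 ≈ 428.80.
y-moment: 1.3·493 + 8.1·588 + 8.3·754 + 6.2·362 + 5.7·198 = 15034.9; centroid 15034.9/29.6 ≈ 507.94.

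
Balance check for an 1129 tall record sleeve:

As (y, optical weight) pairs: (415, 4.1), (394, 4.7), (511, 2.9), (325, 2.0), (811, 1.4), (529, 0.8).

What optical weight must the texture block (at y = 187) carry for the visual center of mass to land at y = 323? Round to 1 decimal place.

w ≈ 15.5

Known weights sum to 4.1 + 4.7 + 2.9 + 2.0 + 1.4 + 0.8 = 15.9; their moment is 4.1·415 + 4.7·394 + 2.9·511 + 2.0·325 + 1.4·811 + 0.8·529 = 7243.8.
For the centroid to hit 323: (7243.8 + w·187) / (15.9 + w) = 323.
Solving: w = (323·15.9 − 7243.8) / (187 − 323) = -2108.1 / -136 ≈ 15.50.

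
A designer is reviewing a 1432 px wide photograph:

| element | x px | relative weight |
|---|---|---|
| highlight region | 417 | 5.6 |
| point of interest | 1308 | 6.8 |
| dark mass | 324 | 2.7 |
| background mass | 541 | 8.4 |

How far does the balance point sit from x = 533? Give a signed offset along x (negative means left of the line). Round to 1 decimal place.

Σw = 5.6 + 6.8 + 2.7 + 8.4 = 23.5.
Σw·x = 5.6·417 + 6.8·1308 + 2.7·324 + 8.4·541 = 16648.8, so x̄ = 16648.8/23.5 ≈ 708.46.
Difference: 708.46 − 533 ≈ 175.46.

≈ 175.5 px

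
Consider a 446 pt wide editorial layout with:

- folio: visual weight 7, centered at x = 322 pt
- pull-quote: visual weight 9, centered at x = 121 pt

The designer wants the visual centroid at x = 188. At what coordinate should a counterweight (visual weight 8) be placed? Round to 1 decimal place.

x ≈ 146.1

New total weight: (7 + 9) + 8 = 24.
x: need Σw·x = 24·188 = 4512. Existing = 7·322 + 9·121 = 3343. Remainder 1169 / 8 ≈ 146.12.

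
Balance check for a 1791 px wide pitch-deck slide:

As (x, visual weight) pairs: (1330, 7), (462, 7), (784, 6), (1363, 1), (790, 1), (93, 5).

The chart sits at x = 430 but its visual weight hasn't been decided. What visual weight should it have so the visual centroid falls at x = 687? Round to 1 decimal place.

Known weights sum to 7 + 7 + 6 + 1 + 1 + 5 = 27; their moment is 7·1330 + 7·462 + 6·784 + 1·1363 + 1·790 + 5·93 = 19866.
Balance at x = 687 requires (19866 + w·430) / (27 + w) = 687.
So w = (687·27 − 19866)/(430 − 687) = -1317/-257 ≈ 5.12.

w ≈ 5.1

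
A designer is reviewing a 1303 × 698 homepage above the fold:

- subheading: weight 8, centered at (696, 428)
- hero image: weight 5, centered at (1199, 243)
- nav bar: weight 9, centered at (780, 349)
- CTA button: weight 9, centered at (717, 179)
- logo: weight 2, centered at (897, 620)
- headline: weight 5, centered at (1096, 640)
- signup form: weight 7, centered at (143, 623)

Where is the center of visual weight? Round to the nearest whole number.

Σw = 8 + 5 + 9 + 9 + 2 + 5 + 7 = 45.
x: moment 33311 / weight 45 ≈ 740.24
Σw·y = 18192; ȳ = 18192/45 ≈ 404.27.

(740, 404)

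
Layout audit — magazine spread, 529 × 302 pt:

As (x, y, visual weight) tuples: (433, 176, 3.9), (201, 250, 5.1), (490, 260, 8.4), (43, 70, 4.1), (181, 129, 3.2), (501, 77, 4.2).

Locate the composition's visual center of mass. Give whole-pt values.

(335, 179)

Total weight = 3.9 + 5.1 + 8.4 + 4.1 + 3.2 + 4.2 = 28.9.
Σw·x = 9689.5; x̄ = 9689.5/28.9 ≈ 335.28.
y: moment 5168.6 / weight 28.9 ≈ 178.84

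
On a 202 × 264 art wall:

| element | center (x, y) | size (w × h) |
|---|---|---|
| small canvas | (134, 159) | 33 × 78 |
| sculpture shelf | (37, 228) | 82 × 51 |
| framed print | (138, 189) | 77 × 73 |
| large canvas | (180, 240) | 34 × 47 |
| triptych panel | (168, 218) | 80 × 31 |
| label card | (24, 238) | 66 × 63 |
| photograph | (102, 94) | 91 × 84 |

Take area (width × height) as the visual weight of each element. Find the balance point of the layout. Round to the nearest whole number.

(101, 179)

Areas → weights: small canvas 33·78 = 2574, sculpture shelf 82·51 = 4182, framed print 77·73 = 5621, large canvas 34·47 = 1598, triptych panel 80·31 = 2480, label card 66·63 = 4158, photograph 91·84 = 7644; Σw = 28257.
Σw·x = 2574·134 + 4182·37 + 5621·138 + 1598·180 + 2480·168 + 4158·24 + 7644·102 = 2859108, so x̄ = 2859108/28257 ≈ 101.18.
Σw·y = 2574·159 + 4182·228 + 5621·189 + 1598·240 + 2480·218 + 4158·238 + 7644·94 = 5057431, so ȳ = 5057431/28257 ≈ 178.98.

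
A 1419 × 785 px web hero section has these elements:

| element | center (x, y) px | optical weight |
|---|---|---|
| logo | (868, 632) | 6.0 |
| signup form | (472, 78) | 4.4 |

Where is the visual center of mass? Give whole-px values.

(700, 398)

Σw = 6.0 + 4.4 = 10.4.
x-moment: 6.0·868 + 4.4·472 = 7284.8; centroid 7284.8/10.4 ≈ 700.46.
y-moment: 6.0·632 + 4.4·78 = 4135.2; centroid 4135.2/10.4 ≈ 397.62.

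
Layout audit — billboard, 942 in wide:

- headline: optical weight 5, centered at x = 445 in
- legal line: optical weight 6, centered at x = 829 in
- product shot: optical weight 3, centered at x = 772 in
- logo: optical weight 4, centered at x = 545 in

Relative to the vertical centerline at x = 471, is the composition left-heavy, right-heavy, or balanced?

Total weight = 5 + 6 + 3 + 4 = 18.
x: (5·445 + 6·829 + 3·772 + 4·545) / 18 = 11695 / 18 ≈ 649.72
649.7 lies right of the midline 471, so the layout is right-heavy.

right-heavy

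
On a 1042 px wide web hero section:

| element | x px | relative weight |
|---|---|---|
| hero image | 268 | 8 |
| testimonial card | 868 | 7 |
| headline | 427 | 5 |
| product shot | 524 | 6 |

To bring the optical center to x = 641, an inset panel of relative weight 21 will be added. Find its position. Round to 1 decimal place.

New total weight: (8 + 7 + 5 + 6) + 21 = 47.
x: need Σw·x = 47·641 = 30127. Existing = 8·268 + 7·868 + 5·427 + 6·524 = 13499. Remainder 16628 / 21 ≈ 791.81.

x ≈ 791.8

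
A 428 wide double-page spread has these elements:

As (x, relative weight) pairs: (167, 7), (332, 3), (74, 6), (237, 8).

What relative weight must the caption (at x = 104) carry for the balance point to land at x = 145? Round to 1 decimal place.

w ≈ 25.0

Fixed elements: Σw = 7 + 3 + 6 + 8 = 24, Σw·x = 7·167 + 3·332 + 6·74 + 8·237 = 4505.
For the centroid to hit 145: (4505 + w·104) / (24 + w) = 145.
Solving: w = (145·24 − 4505) / (104 − 145) = -1025 / -41 ≈ 25.00.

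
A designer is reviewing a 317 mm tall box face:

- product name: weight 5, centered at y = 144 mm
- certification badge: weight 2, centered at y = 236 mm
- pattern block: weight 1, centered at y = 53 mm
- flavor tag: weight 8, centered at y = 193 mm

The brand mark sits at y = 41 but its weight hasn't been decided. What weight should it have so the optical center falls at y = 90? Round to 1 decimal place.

w ≈ 27.5

Existing Σw = 16 (5 + 2 + 1 + 8); existing moment 5·144 + 2·236 + 1·53 + 8·193 = 2789.
Balance at y = 90 requires (2789 + w·41) / (16 + w) = 90.
Rearranging, w·(41 − 90) = 90·16 − 2789 = -1349, so w ≈ -1349/-49 = 27.53.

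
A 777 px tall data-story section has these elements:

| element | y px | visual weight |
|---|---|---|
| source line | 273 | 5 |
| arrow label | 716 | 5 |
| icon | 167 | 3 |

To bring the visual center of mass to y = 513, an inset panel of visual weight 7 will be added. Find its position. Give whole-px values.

After adding the inset panel, total weight = 5 + 5 + 3 + 7 = 20.
Along y: (5446 + 7·y) / 20 = 513 (existing moment 5·273 + 5·716 + 3·167 = 5446) ⇒ y = (10260 − 5446) / 7 ≈ 687.71.

y ≈ 688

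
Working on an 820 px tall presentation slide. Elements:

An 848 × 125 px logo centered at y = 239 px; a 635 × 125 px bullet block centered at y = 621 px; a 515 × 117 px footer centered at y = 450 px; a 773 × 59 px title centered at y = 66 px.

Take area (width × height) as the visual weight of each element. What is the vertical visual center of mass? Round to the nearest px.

y ≈ 360

Areas → weights: logo 848·125 = 106000, bullet block 635·125 = 79375, footer 515·117 = 60255, title 773·59 = 45607; Σw = 291237.
y: (106000·239 + 79375·621 + 60255·450 + 45607·66) / 291237 = 104750687 / 291237 ≈ 359.68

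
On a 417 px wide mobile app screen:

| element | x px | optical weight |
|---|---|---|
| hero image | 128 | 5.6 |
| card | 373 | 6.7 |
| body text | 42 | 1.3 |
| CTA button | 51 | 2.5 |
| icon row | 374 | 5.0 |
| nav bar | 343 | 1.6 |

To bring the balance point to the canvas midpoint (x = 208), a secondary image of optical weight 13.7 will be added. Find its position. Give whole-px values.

x ≈ 128

After adding the secondary image, total weight = 5.6 + 6.7 + 1.3 + 2.5 + 5.0 + 1.6 + 13.7 = 36.4.
x: target moment 36.4×208 = 7571.2; current 5.6·128 + 6.7·373 + 1.3·42 + 2.5·51 + 5.0·374 + 1.6·343 = 5816.8; the secondary image supplies 1754.4, so x = 1754.4/13.7 ≈ 128.06.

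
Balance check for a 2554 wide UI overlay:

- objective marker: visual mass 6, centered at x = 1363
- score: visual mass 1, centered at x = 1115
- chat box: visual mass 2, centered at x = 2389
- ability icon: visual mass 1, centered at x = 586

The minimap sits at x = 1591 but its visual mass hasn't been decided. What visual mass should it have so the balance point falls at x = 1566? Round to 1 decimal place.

w ≈ 40.1

Fixed elements: Σw = 6 + 1 + 2 + 1 = 10, Σw·x = 6·1363 + 1·1115 + 2·2389 + 1·586 = 14657.
Balance at x = 1566 requires (14657 + w·1591) / (10 + w) = 1566.
Solving: w = (1566·10 − 14657) / (1591 − 1566) = 1003 / 25 ≈ 40.12.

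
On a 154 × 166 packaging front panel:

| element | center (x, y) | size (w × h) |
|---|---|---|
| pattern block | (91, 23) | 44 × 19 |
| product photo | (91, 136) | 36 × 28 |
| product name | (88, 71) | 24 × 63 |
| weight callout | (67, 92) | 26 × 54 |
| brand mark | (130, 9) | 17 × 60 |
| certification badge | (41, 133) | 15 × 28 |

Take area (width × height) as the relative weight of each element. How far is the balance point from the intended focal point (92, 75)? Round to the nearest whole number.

≈ 4

Areas → weights: pattern block 44·19 = 836, product photo 36·28 = 1008, product name 24·63 = 1512, weight callout 26·54 = 1404, brand mark 17·60 = 1020, certification badge 15·28 = 420; Σw = 6200.
Σw·x = 544748; x̄ = 544748/6200 ≈ 87.86.
y: moment 457876 / weight 6200 ≈ 73.85
Offset from (92, 75): Δx ≈ -4.14, Δy ≈ -1.15; distance = √(Δx² + Δy²) ≈ 4.29.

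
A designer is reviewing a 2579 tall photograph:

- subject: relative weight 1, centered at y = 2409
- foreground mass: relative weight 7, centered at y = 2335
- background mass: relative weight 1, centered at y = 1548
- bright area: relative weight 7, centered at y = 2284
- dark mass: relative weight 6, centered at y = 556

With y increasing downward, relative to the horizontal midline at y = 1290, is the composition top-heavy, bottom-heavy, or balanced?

Σw = 1 + 7 + 1 + 7 + 6 = 22.
y: (1·2409 + 7·2335 + 1·1548 + 7·2284 + 6·556) / 22 = 39626 / 22 ≈ 1801.18
1801.2 vs midline 1290 → bottom-heavy.

bottom-heavy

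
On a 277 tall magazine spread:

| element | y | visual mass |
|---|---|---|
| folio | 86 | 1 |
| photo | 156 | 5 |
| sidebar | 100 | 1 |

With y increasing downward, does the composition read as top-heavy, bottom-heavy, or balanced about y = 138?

Σw = 1 + 5 + 1 = 7.
y-moment: 1·86 + 5·156 + 1·100 = 966; centroid 966/7 ≈ 138.00.
That equals the midline 138 — balanced.

balanced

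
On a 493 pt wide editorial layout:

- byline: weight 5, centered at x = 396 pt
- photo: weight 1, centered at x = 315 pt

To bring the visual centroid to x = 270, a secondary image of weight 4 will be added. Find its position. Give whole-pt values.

New total weight: (5 + 1) + 4 = 10.
x: need Σw·x = 10·270 = 2700. Existing = 5·396 + 1·315 = 2295. Remainder 405 / 4 ≈ 101.25.

x ≈ 101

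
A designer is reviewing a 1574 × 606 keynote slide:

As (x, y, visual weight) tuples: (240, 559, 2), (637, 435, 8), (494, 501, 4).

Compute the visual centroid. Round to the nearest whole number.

Total weight = 2 + 8 + 4 = 14.
x: (2·240 + 8·637 + 4·494) / 14 = 7552 / 14 ≈ 539.43
y: (2·559 + 8·435 + 4·501) / 14 = 6602 / 14 ≈ 471.57

(539, 472)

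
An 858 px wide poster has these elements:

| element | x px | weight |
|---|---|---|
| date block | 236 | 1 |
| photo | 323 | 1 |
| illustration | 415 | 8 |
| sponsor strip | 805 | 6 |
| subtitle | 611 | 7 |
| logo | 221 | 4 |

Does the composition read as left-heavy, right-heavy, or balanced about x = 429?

right-heavy

Total weight = 1 + 1 + 8 + 6 + 7 + 4 = 27.
Σw·x = 1·236 + 1·323 + 8·415 + 6·805 + 7·611 + 4·221 = 13870, so x̄ = 13870/27 ≈ 513.70.
Since 513.7 is right of 429, the composition reads right-heavy.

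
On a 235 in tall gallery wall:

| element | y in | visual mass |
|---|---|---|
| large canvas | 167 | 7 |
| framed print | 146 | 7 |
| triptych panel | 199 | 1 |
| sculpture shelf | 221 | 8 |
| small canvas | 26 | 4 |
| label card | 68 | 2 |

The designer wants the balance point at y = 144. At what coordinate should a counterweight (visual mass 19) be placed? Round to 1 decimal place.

After adding the counterweight, total weight = 7 + 7 + 1 + 8 + 4 + 2 + 19 = 48.
y: target moment 48×144 = 6912; current 7·167 + 7·146 + 1·199 + 8·221 + 4·26 + 2·68 = 4398; the counterweight supplies 2514, so y = 2514/19 ≈ 132.32.

y ≈ 132.3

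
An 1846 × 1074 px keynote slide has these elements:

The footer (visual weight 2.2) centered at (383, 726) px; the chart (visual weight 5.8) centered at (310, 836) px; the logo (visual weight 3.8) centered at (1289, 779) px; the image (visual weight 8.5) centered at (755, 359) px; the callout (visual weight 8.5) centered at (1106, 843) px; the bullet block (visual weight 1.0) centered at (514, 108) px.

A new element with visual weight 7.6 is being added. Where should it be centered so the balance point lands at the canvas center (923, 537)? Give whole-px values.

(1401, 46)

New total weight: (2.2 + 5.8 + 3.8 + 8.5 + 8.5 + 1.0) + 7.6 = 37.4.
x: target moment 37.4×923 = 34520.2; current 2.2·383 + 5.8·310 + 3.8·1289 + 8.5·755 + 8.5·1106 + 1.0·514 = 23871.3; the new element supplies 10648.9, so x = 10648.9/7.6 ≈ 1401.17.
y: target moment 37.4×537 = 20083.8; current 2.2·726 + 5.8·836 + 3.8·779 + 8.5·359 + 8.5·843 + 1.0·108 = 19731.2; the new element supplies 352.6, so y = 352.6/7.6 ≈ 46.39.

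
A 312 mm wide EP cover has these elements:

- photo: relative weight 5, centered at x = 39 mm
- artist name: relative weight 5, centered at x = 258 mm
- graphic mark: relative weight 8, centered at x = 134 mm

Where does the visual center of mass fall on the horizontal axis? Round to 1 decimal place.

Σw = 5 + 5 + 8 = 18.
Σw·x = 5·39 + 5·258 + 8·134 = 2557, so x̄ = 2557/18 ≈ 142.06.

x ≈ 142.1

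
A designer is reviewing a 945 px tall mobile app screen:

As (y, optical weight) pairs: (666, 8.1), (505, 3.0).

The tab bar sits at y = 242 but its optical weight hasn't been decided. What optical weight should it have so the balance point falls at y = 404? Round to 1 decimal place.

Existing Σw = 11.1 (8.1 + 3.0); existing moment 8.1·666 + 3.0·505 = 6909.6.
Balance at y = 404 requires (6909.6 + w·242) / (11.1 + w) = 404.
Rearranging, w·(242 − 404) = 404·11.1 − 6909.6 = -2425.2, so w ≈ -2425.2/-162 = 14.97.

w ≈ 15.0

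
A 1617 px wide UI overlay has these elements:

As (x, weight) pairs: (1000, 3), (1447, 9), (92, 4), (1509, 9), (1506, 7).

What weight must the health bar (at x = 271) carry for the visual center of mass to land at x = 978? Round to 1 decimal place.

w ≈ 13.0

Existing Σw = 32 (3 + 9 + 4 + 9 + 7); existing moment 3·1000 + 9·1447 + 4·92 + 9·1509 + 7·1506 = 40514.
For the centroid to hit 978: (40514 + w·271) / (32 + w) = 978.
So w = (978·32 − 40514)/(271 − 978) = -9218/-707 ≈ 13.04.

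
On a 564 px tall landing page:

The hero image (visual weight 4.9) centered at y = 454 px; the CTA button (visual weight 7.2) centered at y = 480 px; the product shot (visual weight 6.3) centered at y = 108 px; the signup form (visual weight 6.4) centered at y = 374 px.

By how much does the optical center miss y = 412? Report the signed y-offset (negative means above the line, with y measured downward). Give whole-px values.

Weights sum to 4.9 + 7.2 + 6.3 + 6.4 = 24.8.
y: (4.9·454 + 7.2·480 + 6.3·108 + 6.4·374) / 24.8 = 8754.6 / 24.8 ≈ 353.01
Against y = 412, that's 353.01 − 412 = -58.99.

≈ -59 px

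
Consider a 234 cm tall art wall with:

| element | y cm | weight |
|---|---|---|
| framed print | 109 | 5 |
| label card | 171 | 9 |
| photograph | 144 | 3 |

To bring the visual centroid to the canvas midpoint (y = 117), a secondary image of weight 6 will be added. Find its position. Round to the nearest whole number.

y ≈ 29

With the secondary image, Σw becomes 5 + 9 + 3 + 6 = 23.
y: target moment 23×117 = 2691; current 5·109 + 9·171 + 3·144 = 2516; the secondary image supplies 175, so y = 175/6 ≈ 29.17.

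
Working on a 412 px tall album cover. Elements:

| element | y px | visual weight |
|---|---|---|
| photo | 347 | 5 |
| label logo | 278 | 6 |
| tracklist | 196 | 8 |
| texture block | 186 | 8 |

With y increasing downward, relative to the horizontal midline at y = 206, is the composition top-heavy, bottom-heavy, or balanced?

Weights sum to 5 + 6 + 8 + 8 = 27.
y: (5·347 + 6·278 + 8·196 + 8·186) / 27 = 6459 / 27 ≈ 239.22
239.2 lies below (larger y than) the midline 206, so the layout is bottom-heavy.

bottom-heavy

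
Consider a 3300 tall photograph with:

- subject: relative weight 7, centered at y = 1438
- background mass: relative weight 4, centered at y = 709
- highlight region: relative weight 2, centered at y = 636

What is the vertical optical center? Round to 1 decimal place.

y ≈ 1090.3

Σw = 7 + 4 + 2 = 13.
Σw·y = 7·1438 + 4·709 + 2·636 = 14174, so ȳ = 14174/13 ≈ 1090.31.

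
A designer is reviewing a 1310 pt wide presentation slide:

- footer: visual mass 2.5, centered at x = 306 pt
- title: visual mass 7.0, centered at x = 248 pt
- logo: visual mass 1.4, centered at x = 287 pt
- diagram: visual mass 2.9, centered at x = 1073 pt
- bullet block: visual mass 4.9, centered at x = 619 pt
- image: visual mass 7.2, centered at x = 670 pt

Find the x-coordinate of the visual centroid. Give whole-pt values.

Total weight = 2.5 + 7.0 + 1.4 + 2.9 + 4.9 + 7.2 = 25.9.
x-moment: 2.5·306 + 7.0·248 + 1.4·287 + 2.9·1073 + 4.9·619 + 7.2·670 = 13871.6; centroid 13871.6/25.9 ≈ 535.58.

x ≈ 536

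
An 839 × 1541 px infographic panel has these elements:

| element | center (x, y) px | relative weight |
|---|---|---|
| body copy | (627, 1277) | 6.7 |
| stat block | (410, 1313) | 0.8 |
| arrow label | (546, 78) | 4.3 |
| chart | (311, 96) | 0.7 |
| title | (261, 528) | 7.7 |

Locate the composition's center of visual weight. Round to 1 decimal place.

Weights sum to 6.7 + 0.8 + 4.3 + 0.7 + 7.7 = 20.2.
x-moment: 6.7·627 + 0.8·410 + 4.3·546 + 0.7·311 + 7.7·261 = 9104.1; centroid 9104.1/20.2 ≈ 450.70.
y-moment: 6.7·1277 + 0.8·1313 + 4.3·78 + 0.7·96 + 7.7·528 = 14074.5; centroid 14074.5/20.2 ≈ 696.76.

(450.7, 696.8)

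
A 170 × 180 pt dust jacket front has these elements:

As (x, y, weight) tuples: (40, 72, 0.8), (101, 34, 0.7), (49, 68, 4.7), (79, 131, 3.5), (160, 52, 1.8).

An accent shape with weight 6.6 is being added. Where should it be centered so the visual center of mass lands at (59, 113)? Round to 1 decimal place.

(25.8, 165.5)

New total weight: (0.8 + 0.7 + 4.7 + 3.5 + 1.8) + 6.6 = 18.1.
Along x: (897.5 + 6.6·x) / 18.1 = 59 (existing moment 0.8·40 + 0.7·101 + 4.7·49 + 3.5·79 + 1.8·160 = 897.5) ⇒ x = (1067.9 − 897.5) / 6.6 ≈ 25.82.
Along y: (953.1 + 6.6·y) / 18.1 = 113 (existing moment 0.8·72 + 0.7·34 + 4.7·68 + 3.5·131 + 1.8·52 = 953.1) ⇒ y = (2045.3 − 953.1) / 6.6 ≈ 165.48.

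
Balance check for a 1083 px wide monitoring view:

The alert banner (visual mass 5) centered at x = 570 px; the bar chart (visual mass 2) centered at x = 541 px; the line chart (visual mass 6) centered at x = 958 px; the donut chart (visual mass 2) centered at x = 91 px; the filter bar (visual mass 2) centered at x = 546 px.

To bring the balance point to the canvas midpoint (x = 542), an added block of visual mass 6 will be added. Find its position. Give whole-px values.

After adding the added block, total weight = 5 + 2 + 6 + 2 + 2 + 6 = 23.
x: need Σw·x = 23·542 = 12466. Existing = 5·570 + 2·541 + 6·958 + 2·91 + 2·546 = 10954. Remainder 1512 / 6 ≈ 252.00.

x ≈ 252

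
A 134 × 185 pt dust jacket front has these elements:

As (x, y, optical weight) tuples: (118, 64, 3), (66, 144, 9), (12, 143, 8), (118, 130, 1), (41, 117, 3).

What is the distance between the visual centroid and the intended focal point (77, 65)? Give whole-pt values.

Σw = 3 + 9 + 8 + 1 + 3 = 24.
Σw·x = 3·118 + 9·66 + 8·12 + 1·118 + 3·41 = 1285, so x̄ = 1285/24 ≈ 53.54.
Σw·y = 3·64 + 9·144 + 8·143 + 1·130 + 3·117 = 3113, so ȳ = 3113/24 ≈ 129.71.
Relative to (77, 65): Δ = (-23.46, 64.71); |Δ| = √(-23.46² + 64.71²) ≈ 68.83.

≈ 69 pt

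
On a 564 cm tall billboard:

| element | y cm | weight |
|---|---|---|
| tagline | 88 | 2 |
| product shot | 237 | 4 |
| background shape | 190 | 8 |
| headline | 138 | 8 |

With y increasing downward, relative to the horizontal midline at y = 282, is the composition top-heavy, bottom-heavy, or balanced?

Weights sum to 2 + 4 + 8 + 8 = 22.
Σw·y = 2·88 + 4·237 + 8·190 + 8·138 = 3748, so ȳ = 3748/22 ≈ 170.36.
Since 170.4 is above (smaller y than) 282, the composition reads top-heavy.

top-heavy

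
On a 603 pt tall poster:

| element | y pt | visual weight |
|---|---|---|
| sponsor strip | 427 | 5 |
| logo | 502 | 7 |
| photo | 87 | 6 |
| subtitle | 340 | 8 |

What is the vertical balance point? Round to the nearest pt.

y ≈ 342

Weights sum to 5 + 7 + 6 + 8 = 26.
Σw·y = 5·427 + 7·502 + 6·87 + 8·340 = 8891, so ȳ = 8891/26 ≈ 341.96.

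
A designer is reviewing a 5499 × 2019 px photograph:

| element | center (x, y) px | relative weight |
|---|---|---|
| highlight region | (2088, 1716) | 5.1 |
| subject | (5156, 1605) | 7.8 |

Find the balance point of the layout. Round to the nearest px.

(3943, 1649)

Σw = 5.1 + 7.8 = 12.9.
Σw·x = 5.1·2088 + 7.8·5156 = 50865.6, so x̄ = 50865.6/12.9 ≈ 3943.07.
Σw·y = 5.1·1716 + 7.8·1605 = 21270.6, so ȳ = 21270.6/12.9 ≈ 1648.88.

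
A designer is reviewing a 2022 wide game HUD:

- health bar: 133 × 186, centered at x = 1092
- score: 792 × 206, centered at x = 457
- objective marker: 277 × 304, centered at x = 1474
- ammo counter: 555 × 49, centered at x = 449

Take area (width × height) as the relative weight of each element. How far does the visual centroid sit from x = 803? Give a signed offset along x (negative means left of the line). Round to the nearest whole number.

≈ -8

Taking area as weight: health bar 133·186 = 24738, score 792·206 = 163152, objective marker 277·304 = 84208, ammo counter 555·49 = 27195. Sum 299293.
x-moment: 24738·1092 + 163152·457 + 84208·1474 + 27195·449 = 237907507; centroid 237907507/299293 ≈ 794.90.
Against x = 803, that's 794.90 − 803 = -8.10.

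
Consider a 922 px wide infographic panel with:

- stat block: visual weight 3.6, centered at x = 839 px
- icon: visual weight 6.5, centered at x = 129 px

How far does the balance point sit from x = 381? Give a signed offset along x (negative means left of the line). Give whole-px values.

≈ 1 px

Total weight = 3.6 + 6.5 = 10.1.
x: (3.6·839 + 6.5·129) / 10.1 = 3858.9 / 10.1 ≈ 382.07
Difference: 382.07 − 381 ≈ 1.07.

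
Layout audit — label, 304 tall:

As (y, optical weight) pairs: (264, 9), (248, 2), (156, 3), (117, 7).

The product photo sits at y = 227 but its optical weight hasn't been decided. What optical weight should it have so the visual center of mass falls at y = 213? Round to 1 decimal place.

Fixed elements: Σw = 9 + 2 + 3 + 7 = 21, Σw·y = 9·264 + 2·248 + 3·156 + 7·117 = 4159.
Balance at y = 213 requires (4159 + w·227) / (21 + w) = 213.
Rearranging, w·(227 − 213) = 213·21 − 4159 = 314, so w ≈ 314/14 = 22.43.

w ≈ 22.4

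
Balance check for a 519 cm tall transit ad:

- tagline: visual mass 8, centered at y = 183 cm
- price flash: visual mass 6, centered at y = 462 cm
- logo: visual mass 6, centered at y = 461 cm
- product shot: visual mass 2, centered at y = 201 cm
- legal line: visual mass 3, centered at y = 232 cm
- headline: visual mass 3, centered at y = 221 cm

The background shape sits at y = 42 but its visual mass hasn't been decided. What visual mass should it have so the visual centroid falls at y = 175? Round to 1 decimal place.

Known weights sum to 8 + 6 + 6 + 2 + 3 + 3 = 28; their moment is 8·183 + 6·462 + 6·461 + 2·201 + 3·232 + 3·221 = 8763.
For the centroid to hit 175: (8763 + w·42) / (28 + w) = 175.
Solving: w = (175·28 − 8763) / (42 − 175) = -3863 / -133 ≈ 29.05.

w ≈ 29.0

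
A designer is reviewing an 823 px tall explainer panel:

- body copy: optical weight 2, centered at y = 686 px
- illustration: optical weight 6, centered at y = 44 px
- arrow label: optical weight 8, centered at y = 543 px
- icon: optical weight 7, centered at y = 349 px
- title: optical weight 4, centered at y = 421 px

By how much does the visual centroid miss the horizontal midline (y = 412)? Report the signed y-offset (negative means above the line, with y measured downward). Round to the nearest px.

≈ -38 px

Σw = 2 + 6 + 8 + 7 + 4 = 27.
y: (2·686 + 6·44 + 8·543 + 7·349 + 4·421) / 27 = 10107 / 27 ≈ 374.33
Offset from y = 412: 374.33 − 412 ≈ -37.67.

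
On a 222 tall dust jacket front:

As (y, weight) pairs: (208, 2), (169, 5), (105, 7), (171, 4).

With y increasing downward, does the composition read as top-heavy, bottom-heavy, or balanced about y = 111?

bottom-heavy

Σw = 2 + 5 + 7 + 4 = 18.
Σw·y = 2·208 + 5·169 + 7·105 + 4·171 = 2680, so ȳ = 2680/18 ≈ 148.89.
Since 148.9 is below (larger y than) 111, the composition reads bottom-heavy.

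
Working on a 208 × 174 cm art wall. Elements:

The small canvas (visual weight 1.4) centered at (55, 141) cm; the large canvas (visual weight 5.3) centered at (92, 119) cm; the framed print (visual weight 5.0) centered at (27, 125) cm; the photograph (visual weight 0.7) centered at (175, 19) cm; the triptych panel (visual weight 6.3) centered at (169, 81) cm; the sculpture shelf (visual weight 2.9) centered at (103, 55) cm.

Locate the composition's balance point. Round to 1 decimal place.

(101.2, 98.9)

Weights sum to 1.4 + 5.3 + 5.0 + 0.7 + 6.3 + 2.9 = 21.6.
Σw·x = 1.4·55 + 5.3·92 + 5.0·27 + 0.7·175 + 6.3·169 + 2.9·103 = 2185.5, so x̄ = 2185.5/21.6 ≈ 101.18.
Σw·y = 1.4·141 + 5.3·119 + 5.0·125 + 0.7·19 + 6.3·81 + 2.9·55 = 2136.2, so ȳ = 2136.2/21.6 ≈ 98.90.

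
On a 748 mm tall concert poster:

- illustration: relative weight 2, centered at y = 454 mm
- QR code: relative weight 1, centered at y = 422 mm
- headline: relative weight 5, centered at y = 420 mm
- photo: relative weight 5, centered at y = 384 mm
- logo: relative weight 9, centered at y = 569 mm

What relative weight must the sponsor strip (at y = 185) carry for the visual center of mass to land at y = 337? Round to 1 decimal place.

Fixed elements: Σw = 2 + 1 + 5 + 5 + 9 = 22, Σw·y = 2·454 + 1·422 + 5·420 + 5·384 + 9·569 = 10471.
Set Σw·y/Σw = 337: (10471 + 185w) = 337·(22 + w).
So w = (337·22 − 10471)/(185 − 337) = -3057/-152 ≈ 20.11.

w ≈ 20.1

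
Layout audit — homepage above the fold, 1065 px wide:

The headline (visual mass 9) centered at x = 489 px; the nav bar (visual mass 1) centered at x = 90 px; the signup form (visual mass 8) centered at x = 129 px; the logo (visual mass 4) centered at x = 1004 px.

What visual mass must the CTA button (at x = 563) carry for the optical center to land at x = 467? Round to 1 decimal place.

Fixed elements: Σw = 9 + 1 + 8 + 4 = 22, Σw·x = 9·489 + 1·90 + 8·129 + 4·1004 = 9539.
For the centroid to hit 467: (9539 + w·563) / (22 + w) = 467.
Solving: w = (467·22 − 9539) / (563 − 467) = 735 / 96 ≈ 7.66.

w ≈ 7.7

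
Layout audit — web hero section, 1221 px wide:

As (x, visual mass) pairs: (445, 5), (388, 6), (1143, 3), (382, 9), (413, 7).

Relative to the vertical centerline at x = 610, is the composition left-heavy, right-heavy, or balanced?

left-heavy

Weights sum to 5 + 6 + 3 + 9 + 7 = 30.
Σw·x = 5·445 + 6·388 + 3·1143 + 9·382 + 7·413 = 14311, so x̄ = 14311/30 ≈ 477.03.
Since 477.0 is left of 610, the composition reads left-heavy.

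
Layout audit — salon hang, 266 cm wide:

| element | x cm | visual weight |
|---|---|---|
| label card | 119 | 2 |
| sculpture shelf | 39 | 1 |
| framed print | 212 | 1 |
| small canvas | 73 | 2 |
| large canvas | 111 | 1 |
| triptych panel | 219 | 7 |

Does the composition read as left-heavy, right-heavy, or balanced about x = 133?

Σw = 2 + 1 + 1 + 2 + 1 + 7 = 14.
x: (2·119 + 1·39 + 1·212 + 2·73 + 1·111 + 7·219) / 14 = 2279 / 14 ≈ 162.79
162.8 vs midline 133 → right-heavy.

right-heavy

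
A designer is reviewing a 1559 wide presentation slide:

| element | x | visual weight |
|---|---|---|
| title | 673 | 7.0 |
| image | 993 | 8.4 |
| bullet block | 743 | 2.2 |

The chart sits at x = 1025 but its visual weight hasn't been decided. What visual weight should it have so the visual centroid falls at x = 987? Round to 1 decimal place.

w ≈ 70.6

Known weights sum to 7.0 + 8.4 + 2.2 = 17.6; their moment is 7.0·673 + 8.4·993 + 2.2·743 = 14686.8.
For the centroid to hit 987: (14686.8 + w·1025) / (17.6 + w) = 987.
So w = (987·17.6 − 14686.8)/(1025 − 987) = 2684.4/38 ≈ 70.64.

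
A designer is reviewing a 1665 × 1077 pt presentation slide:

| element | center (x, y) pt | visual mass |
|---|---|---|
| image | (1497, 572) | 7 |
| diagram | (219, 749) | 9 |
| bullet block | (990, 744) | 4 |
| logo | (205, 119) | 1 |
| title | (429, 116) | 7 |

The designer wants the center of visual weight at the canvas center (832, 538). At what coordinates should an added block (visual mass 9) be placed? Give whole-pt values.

(1241, 584)

After adding the added block, total weight = 7 + 9 + 4 + 1 + 7 + 9 = 37.
x: need Σw·x = 37·832 = 30784. Existing = 7·1497 + 9·219 + 4·990 + 1·205 + 7·429 = 19618. Remainder 11166 / 9 ≈ 1240.67.
y: need Σw·y = 37·538 = 19906. Existing = 7·572 + 9·749 + 4·744 + 1·119 + 7·116 = 14652. Remainder 5254 / 9 ≈ 583.78.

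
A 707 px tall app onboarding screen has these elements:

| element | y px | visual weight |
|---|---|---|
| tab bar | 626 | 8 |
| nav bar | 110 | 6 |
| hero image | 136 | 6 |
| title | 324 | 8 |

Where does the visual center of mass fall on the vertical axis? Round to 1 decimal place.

y ≈ 324.1

Total weight = 8 + 6 + 6 + 8 = 28.
Σw·y = 8·626 + 6·110 + 6·136 + 8·324 = 9076, so ȳ = 9076/28 ≈ 324.14.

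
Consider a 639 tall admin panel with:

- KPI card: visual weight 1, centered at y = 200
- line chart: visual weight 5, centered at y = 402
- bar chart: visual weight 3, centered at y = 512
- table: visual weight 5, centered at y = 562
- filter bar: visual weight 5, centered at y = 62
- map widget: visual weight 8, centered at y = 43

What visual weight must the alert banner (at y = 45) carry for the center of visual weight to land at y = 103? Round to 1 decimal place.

Existing Σw = 27 (1 + 5 + 3 + 5 + 5 + 8); existing moment 1·200 + 5·402 + 3·512 + 5·562 + 5·62 + 8·43 = 7210.
For the centroid to hit 103: (7210 + w·45) / (27 + w) = 103.
So w = (103·27 − 7210)/(45 − 103) = -4429/-58 ≈ 76.36.

w ≈ 76.4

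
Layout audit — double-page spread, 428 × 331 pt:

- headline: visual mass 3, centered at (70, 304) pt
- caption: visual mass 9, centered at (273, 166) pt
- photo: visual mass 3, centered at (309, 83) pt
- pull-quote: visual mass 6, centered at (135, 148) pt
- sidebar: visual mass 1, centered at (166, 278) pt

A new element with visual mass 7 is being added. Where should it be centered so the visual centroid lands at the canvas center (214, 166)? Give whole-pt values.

New total weight: (3 + 9 + 3 + 6 + 1) + 7 = 29.
x: need Σw·x = 29·214 = 6206. Existing = 3·70 + 9·273 + 3·309 + 6·135 + 1·166 = 4570. Remainder 1636 / 7 ≈ 233.71.
y: need Σw·y = 29·166 = 4814. Existing = 3·304 + 9·166 + 3·83 + 6·148 + 1·278 = 3821. Remainder 993 / 7 ≈ 141.86.

(234, 142)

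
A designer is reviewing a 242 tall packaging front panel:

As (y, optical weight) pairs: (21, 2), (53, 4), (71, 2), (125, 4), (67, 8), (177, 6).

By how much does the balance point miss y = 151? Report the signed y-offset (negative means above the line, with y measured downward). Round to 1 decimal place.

Weights sum to 2 + 4 + 2 + 4 + 8 + 6 = 26.
Σw·y = 2·21 + 4·53 + 2·71 + 4·125 + 8·67 + 6·177 = 2494, so ȳ = 2494/26 ≈ 95.92.
Against y = 151, that's 95.92 − 151 = -55.08.

≈ -55.1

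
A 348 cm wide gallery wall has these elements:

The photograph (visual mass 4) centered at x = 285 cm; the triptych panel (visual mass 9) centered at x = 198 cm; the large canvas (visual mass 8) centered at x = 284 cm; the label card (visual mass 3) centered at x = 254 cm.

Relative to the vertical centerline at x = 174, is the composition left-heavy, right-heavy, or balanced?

Total weight = 4 + 9 + 8 + 3 = 24.
x-moment: 4·285 + 9·198 + 8·284 + 3·254 = 5956; centroid 5956/24 ≈ 248.17.
248.2 lies right of the midline 174, so the layout is right-heavy.

right-heavy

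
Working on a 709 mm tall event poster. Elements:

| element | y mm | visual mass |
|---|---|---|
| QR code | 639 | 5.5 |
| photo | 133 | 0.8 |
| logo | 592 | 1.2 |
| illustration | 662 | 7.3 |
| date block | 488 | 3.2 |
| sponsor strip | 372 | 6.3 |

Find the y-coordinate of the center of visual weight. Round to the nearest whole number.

y ≈ 538

Σw = 5.5 + 0.8 + 1.2 + 7.3 + 3.2 + 6.3 = 24.3.
y: moment 13069.1 / weight 24.3 ≈ 537.82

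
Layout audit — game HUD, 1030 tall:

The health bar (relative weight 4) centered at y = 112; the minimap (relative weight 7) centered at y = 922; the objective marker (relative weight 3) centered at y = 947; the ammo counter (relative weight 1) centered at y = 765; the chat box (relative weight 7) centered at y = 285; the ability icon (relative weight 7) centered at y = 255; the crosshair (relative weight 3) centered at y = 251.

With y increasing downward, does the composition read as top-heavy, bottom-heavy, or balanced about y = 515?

top-heavy

Weights sum to 4 + 7 + 3 + 1 + 7 + 7 + 3 = 32.
y: moment 15041 / weight 32 ≈ 470.03
Since 470.0 is above (smaller y than) 515, the composition reads top-heavy.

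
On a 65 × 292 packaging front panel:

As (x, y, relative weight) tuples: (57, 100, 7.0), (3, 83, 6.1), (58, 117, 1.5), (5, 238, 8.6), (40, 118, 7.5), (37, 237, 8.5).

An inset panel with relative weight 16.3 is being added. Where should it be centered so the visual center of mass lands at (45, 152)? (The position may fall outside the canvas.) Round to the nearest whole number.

With the inset panel, Σw becomes 7.0 + 6.1 + 1.5 + 8.6 + 7.5 + 8.5 + 16.3 = 55.5.
x: target moment 55.5×45 = 2497.5; current 7.0·57 + 6.1·3 + 1.5·58 + 8.6·5 + 7.5·40 + 8.5·37 = 1161.8; the inset panel supplies 1335.7, so x = 1335.7/16.3 ≈ 81.94.
y: target moment 55.5×152 = 8436.0; current 7.0·100 + 6.1·83 + 1.5·117 + 8.6·238 + 7.5·118 + 8.5·237 = 6328.1; the inset panel supplies 2107.9, so y = 2107.9/16.3 ≈ 129.32.

(82, 129)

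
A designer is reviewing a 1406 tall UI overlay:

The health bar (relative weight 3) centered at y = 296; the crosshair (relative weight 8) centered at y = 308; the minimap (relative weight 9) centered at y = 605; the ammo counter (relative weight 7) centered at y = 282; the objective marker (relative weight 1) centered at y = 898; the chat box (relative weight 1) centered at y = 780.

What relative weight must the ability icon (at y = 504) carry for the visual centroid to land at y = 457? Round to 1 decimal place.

Existing Σw = 29 (3 + 8 + 9 + 7 + 1 + 1); existing moment 3·296 + 8·308 + 9·605 + 7·282 + 1·898 + 1·780 = 12449.
For the centroid to hit 457: (12449 + w·504) / (29 + w) = 457.
So w = (457·29 − 12449)/(504 − 457) = 804/47 ≈ 17.11.

w ≈ 17.1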